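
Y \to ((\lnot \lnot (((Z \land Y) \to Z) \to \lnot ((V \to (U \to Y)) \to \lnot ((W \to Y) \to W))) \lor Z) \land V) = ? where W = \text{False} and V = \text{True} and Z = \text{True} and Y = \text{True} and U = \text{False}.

Z \land Y = \text{True} \land \text{True} = \text{True}
(Z \land Y) \to Z = \text{True} \to \text{True} = \text{True}
U \to Y = \text{False} \to \text{True} = \text{True}
V \to (U \to Y) = \text{True} \to \text{True} = \text{True}
W \to Y = \text{False} \to \text{True} = \text{True}
(W \to Y) \to W = \text{True} \to \text{False} = \text{False}
\lnot ((W \to Y) \to W) = \lnot \text{False} = \text{True}
(V \to (U \to Y)) \to \lnot ((W \to Y) \to W) = \text{True} \to \text{True} = \text{True}
\lnot ((V \to (U \to Y)) \to \lnot ((W \to Y) \to W)) = \lnot \text{True} = \text{False}
((Z \land Y) \to Z) \to \lnot ((V \to (U \to Y)) \to \lnot ((W \to Y) \to W)) = \text{True} \to \text{False} = \text{False}
\lnot (((Z \land Y) \to Z) \to \lnot ((V \to (U \to Y)) \to \lnot ((W \to Y) \to W))) = \lnot \text{False} = \text{True}
\lnot \lnot (((Z \land Y) \to Z) \to \lnot ((V \to (U \to Y)) \to \lnot ((W \to Y) \to W))) = \lnot \text{True} = \text{False}
\lnot \lnot (((Z \land Y) \to Z) \to \lnot ((V \to (U \to Y)) \to \lnot ((W \to Y) \to W))) \lor Z = \text{False} \lor \text{True} = \text{True}
(\lnot \lnot (((Z \land Y) \to Z) \to \lnot ((V \to (U \to Y)) \to \lnot ((W \to Y) \to W))) \lor Z) \land V = \text{True} \land \text{True} = \text{True}
Y \to ((\lnot \lnot (((Z \land Y) \to Z) \to \lnot ((V \to (U \to Y)) \to \lnot ((W \to Y) \to W))) \lor Z) \land V) = \text{True} \to \text{True} = \text{True}

\text{True}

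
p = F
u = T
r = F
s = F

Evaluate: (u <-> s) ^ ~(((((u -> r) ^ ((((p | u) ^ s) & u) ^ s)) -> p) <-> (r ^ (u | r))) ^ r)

u <-> s = T <-> F = F
u -> r = T -> F = F
p | u = F | T = T
(p | u) ^ s = T ^ F = T
((p | u) ^ s) & u = T & T = T
(((p | u) ^ s) & u) ^ s = T ^ F = T
(u -> r) ^ ((((p | u) ^ s) & u) ^ s) = F ^ T = T
((u -> r) ^ ((((p | u) ^ s) & u) ^ s)) -> p = T -> F = F
u | r = T | F = T
r ^ (u | r) = F ^ T = T
(((u -> r) ^ ((((p | u) ^ s) & u) ^ s)) -> p) <-> (r ^ (u | r)) = F <-> T = F
((((u -> r) ^ ((((p | u) ^ s) & u) ^ s)) -> p) <-> (r ^ (u | r))) ^ r = F ^ F = F
~(((((u -> r) ^ ((((p | u) ^ s) & u) ^ s)) -> p) <-> (r ^ (u | r))) ^ r) = ~F = T
(u <-> s) ^ ~(((((u -> r) ^ ((((p | u) ^ s) & u) ^ s)) -> p) <-> (r ^ (u | r))) ^ r) = F ^ T = T

T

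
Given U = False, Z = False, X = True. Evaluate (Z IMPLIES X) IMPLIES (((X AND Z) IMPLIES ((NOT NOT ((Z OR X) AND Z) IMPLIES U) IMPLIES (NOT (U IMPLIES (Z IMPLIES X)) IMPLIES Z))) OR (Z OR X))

Substituting U=False, Z=False, X=True:
Z IMPLIES X = False IMPLIES True = True
X AND Z = True AND False = False
Z OR X = False OR True = True
(Z OR X) AND Z = True AND False = False
NOT ((Z OR X) AND Z) = NOT False = True
NOT NOT ((Z OR X) AND Z) = NOT True = False
NOT NOT ((Z OR X) AND Z) IMPLIES U = False IMPLIES False = True
Z IMPLIES X = False IMPLIES True = True
U IMPLIES (Z IMPLIES X) = False IMPLIES True = True
NOT (U IMPLIES (Z IMPLIES X)) = NOT True = False
NOT (U IMPLIES (Z IMPLIES X)) IMPLIES Z = False IMPLIES False = True
(NOT NOT ((Z OR X) AND Z) IMPLIES U) IMPLIES (NOT (U IMPLIES (Z IMPLIES X)) IMPLIES Z) = True IMPLIES True = True
(X AND Z) IMPLIES ((NOT NOT ((Z OR X) AND Z) IMPLIES U) IMPLIES (NOT (U IMPLIES (Z IMPLIES X)) IMPLIES Z)) = False IMPLIES True = True
Z OR X = False OR True = True
((X AND Z) IMPLIES ((NOT NOT ((Z OR X) AND Z) IMPLIES U) IMPLIES (NOT (U IMPLIES (Z IMPLIES X)) IMPLIES Z))) OR (Z OR X) = True OR True = True
(Z IMPLIES X) IMPLIES (((X AND Z) IMPLIES ((NOT NOT ((Z OR X) AND Z) IMPLIES U) IMPLIES (NOT (U IMPLIES (Z IMPLIES X)) IMPLIES Z))) OR (Z OR X)) = True IMPLIES True = True

True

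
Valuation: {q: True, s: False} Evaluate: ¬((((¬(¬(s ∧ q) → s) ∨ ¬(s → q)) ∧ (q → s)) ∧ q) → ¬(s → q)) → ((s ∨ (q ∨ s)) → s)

True

Substituting q=True, s=False:
s ∧ q = False ∧ True = False
¬(s ∧ q) = ¬False = True
¬(s ∧ q) → s = True → False = False
¬(¬(s ∧ q) → s) = ¬False = True
s → q = False → True = True
¬(s → q) = ¬True = False
¬(¬(s ∧ q) → s) ∨ ¬(s → q) = True ∨ False = True
q → s = True → False = False
(¬(¬(s ∧ q) → s) ∨ ¬(s → q)) ∧ (q → s) = True ∧ False = False
((¬(¬(s ∧ q) → s) ∨ ¬(s → q)) ∧ (q → s)) ∧ q = False ∧ True = False
s → q = False → True = True
¬(s → q) = ¬True = False
(((¬(¬(s ∧ q) → s) ∨ ¬(s → q)) ∧ (q → s)) ∧ q) → ¬(s → q) = False → False = True
¬((((¬(¬(s ∧ q) → s) ∨ ¬(s → q)) ∧ (q → s)) ∧ q) → ¬(s → q)) = ¬True = False
q ∨ s = True ∨ False = True
s ∨ (q ∨ s) = False ∨ True = True
(s ∨ (q ∨ s)) → s = True → False = False
¬((((¬(¬(s ∧ q) → s) ∨ ¬(s → q)) ∧ (q → s)) ∧ q) → ¬(s → q)) → ((s ∨ (q ∨ s)) → s) = False → False = True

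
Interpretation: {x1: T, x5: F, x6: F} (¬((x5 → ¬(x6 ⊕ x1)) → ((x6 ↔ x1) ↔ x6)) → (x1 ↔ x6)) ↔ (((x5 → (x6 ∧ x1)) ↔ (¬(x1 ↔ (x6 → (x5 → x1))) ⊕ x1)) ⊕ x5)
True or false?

x6 ⊕ x1 = F ⊕ T = T
¬(x6 ⊕ x1) = ¬T = F
x5 → ¬(x6 ⊕ x1) = F → F = T
x6 ↔ x1 = F ↔ T = F
(x6 ↔ x1) ↔ x6 = F ↔ F = T
(x5 → ¬(x6 ⊕ x1)) → ((x6 ↔ x1) ↔ x6) = T → T = T
¬((x5 → ¬(x6 ⊕ x1)) → ((x6 ↔ x1) ↔ x6)) = ¬T = F
x1 ↔ x6 = T ↔ F = F
¬((x5 → ¬(x6 ⊕ x1)) → ((x6 ↔ x1) ↔ x6)) → (x1 ↔ x6) = F → F = T
x6 ∧ x1 = F ∧ T = F
x5 → (x6 ∧ x1) = F → F = T
x5 → x1 = F → T = T
x6 → (x5 → x1) = F → T = T
x1 ↔ (x6 → (x5 → x1)) = T ↔ T = T
¬(x1 ↔ (x6 → (x5 → x1))) = ¬T = F
¬(x1 ↔ (x6 → (x5 → x1))) ⊕ x1 = F ⊕ T = T
(x5 → (x6 ∧ x1)) ↔ (¬(x1 ↔ (x6 → (x5 → x1))) ⊕ x1) = T ↔ T = T
((x5 → (x6 ∧ x1)) ↔ (¬(x1 ↔ (x6 → (x5 → x1))) ⊕ x1)) ⊕ x5 = T ⊕ F = T
(¬((x5 → ¬(x6 ⊕ x1)) → ((x6 ↔ x1) ↔ x6)) → (x1 ↔ x6)) ↔ (((x5 → (x6 ∧ x1)) ↔ (¬(x1 ↔ (x6 → (x5 → x1))) ⊕ x1)) ⊕ x5) = T ↔ T = T

T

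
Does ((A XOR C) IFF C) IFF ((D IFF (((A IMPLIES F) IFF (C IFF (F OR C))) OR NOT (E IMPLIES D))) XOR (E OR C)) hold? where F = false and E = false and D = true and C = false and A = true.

A XOR C = true XOR false = true
(A XOR C) IFF C = true IFF false = false
A IMPLIES F = true IMPLIES false = false
F OR C = false OR false = false
C IFF (F OR C) = false IFF false = true
(A IMPLIES F) IFF (C IFF (F OR C)) = false IFF true = false
E IMPLIES D = false IMPLIES true = true
NOT (E IMPLIES D) = NOT true = false
((A IMPLIES F) IFF (C IFF (F OR C))) OR NOT (E IMPLIES D) = false OR false = false
D IFF (((A IMPLIES F) IFF (C IFF (F OR C))) OR NOT (E IMPLIES D)) = true IFF false = false
E OR C = false OR false = false
(D IFF (((A IMPLIES F) IFF (C IFF (F OR C))) OR NOT (E IMPLIES D))) XOR (E OR C) = false XOR false = false
((A XOR C) IFF C) IFF ((D IFF (((A IMPLIES F) IFF (C IFF (F OR C))) OR NOT (E IMPLIES D))) XOR (E OR C)) = false IFF false = true

true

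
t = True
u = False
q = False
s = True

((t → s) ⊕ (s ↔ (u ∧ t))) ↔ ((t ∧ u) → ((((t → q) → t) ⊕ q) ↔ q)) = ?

Substituting t=True, u=False, q=False, s=True:
t → s = True → True = True
u ∧ t = False ∧ True = False
s ↔ (u ∧ t) = True ↔ False = False
(t → s) ⊕ (s ↔ (u ∧ t)) = True ⊕ False = True
t ∧ u = True ∧ False = False
t → q = True → False = False
(t → q) → t = False → True = True
((t → q) → t) ⊕ q = True ⊕ False = True
(((t → q) → t) ⊕ q) ↔ q = True ↔ False = False
(t ∧ u) → ((((t → q) → t) ⊕ q) ↔ q) = False → False = True
((t → s) ⊕ (s ↔ (u ∧ t))) ↔ ((t ∧ u) → ((((t → q) → t) ⊕ q) ↔ q)) = True ↔ True = True

True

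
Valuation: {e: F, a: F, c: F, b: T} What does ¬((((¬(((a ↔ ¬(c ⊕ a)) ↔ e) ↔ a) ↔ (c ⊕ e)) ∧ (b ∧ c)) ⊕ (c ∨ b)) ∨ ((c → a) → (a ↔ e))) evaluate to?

F

c ⊕ a = F ⊕ F = F
¬(c ⊕ a) = ¬F = T
a ↔ ¬(c ⊕ a) = F ↔ T = F
(a ↔ ¬(c ⊕ a)) ↔ e = F ↔ F = T
((a ↔ ¬(c ⊕ a)) ↔ e) ↔ a = T ↔ F = F
¬(((a ↔ ¬(c ⊕ a)) ↔ e) ↔ a) = ¬F = T
c ⊕ e = F ⊕ F = F
¬(((a ↔ ¬(c ⊕ a)) ↔ e) ↔ a) ↔ (c ⊕ e) = T ↔ F = F
b ∧ c = T ∧ F = F
(¬(((a ↔ ¬(c ⊕ a)) ↔ e) ↔ a) ↔ (c ⊕ e)) ∧ (b ∧ c) = F ∧ F = F
c ∨ b = F ∨ T = T
((¬(((a ↔ ¬(c ⊕ a)) ↔ e) ↔ a) ↔ (c ⊕ e)) ∧ (b ∧ c)) ⊕ (c ∨ b) = F ⊕ T = T
c → a = F → F = T
a ↔ e = F ↔ F = T
(c → a) → (a ↔ e) = T → T = T
(((¬(((a ↔ ¬(c ⊕ a)) ↔ e) ↔ a) ↔ (c ⊕ e)) ∧ (b ∧ c)) ⊕ (c ∨ b)) ∨ ((c → a) → (a ↔ e)) = T ∨ T = T
¬((((¬(((a ↔ ¬(c ⊕ a)) ↔ e) ↔ a) ↔ (c ⊕ e)) ∧ (b ∧ c)) ⊕ (c ∨ b)) ∨ ((c → a) → (a ↔ e))) = ¬T = F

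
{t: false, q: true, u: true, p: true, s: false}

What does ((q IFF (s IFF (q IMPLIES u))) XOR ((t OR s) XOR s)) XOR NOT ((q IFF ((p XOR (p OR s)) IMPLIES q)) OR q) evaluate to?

false

q IMPLIES u = true IMPLIES true = true
s IFF (q IMPLIES u) = false IFF true = false
q IFF (s IFF (q IMPLIES u)) = true IFF false = false
t OR s = false OR false = false
(t OR s) XOR s = false XOR false = false
(q IFF (s IFF (q IMPLIES u))) XOR ((t OR s) XOR s) = false XOR false = false
p OR s = true OR false = true
p XOR (p OR s) = true XOR true = false
(p XOR (p OR s)) IMPLIES q = false IMPLIES true = true
q IFF ((p XOR (p OR s)) IMPLIES q) = true IFF true = true
(q IFF ((p XOR (p OR s)) IMPLIES q)) OR q = true OR true = true
NOT ((q IFF ((p XOR (p OR s)) IMPLIES q)) OR q) = NOT true = false
((q IFF (s IFF (q IMPLIES u))) XOR ((t OR s) XOR s)) XOR NOT ((q IFF ((p XOR (p OR s)) IMPLIES q)) OR q) = false XOR false = false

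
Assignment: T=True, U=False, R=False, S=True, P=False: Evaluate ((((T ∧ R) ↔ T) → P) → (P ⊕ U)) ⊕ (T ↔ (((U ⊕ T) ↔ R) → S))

True

Substituting T=True, U=False, R=False, S=True, P=False:
T ∧ R = True ∧ False = False
(T ∧ R) ↔ T = False ↔ True = False
((T ∧ R) ↔ T) → P = False → False = True
P ⊕ U = False ⊕ False = False
(((T ∧ R) ↔ T) → P) → (P ⊕ U) = True → False = False
U ⊕ T = False ⊕ True = True
(U ⊕ T) ↔ R = True ↔ False = False
((U ⊕ T) ↔ R) → S = False → True = True
T ↔ (((U ⊕ T) ↔ R) → S) = True ↔ True = True
((((T ∧ R) ↔ T) → P) → (P ⊕ U)) ⊕ (T ↔ (((U ⊕ T) ↔ R) → S)) = False ⊕ True = True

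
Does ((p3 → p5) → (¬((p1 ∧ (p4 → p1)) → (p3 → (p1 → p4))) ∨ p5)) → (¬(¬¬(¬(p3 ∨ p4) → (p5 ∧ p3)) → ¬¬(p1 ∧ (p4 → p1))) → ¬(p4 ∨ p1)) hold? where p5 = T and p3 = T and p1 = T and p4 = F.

p3 → p5 = T → T = T
p4 → p1 = F → T = T
p1 ∧ (p4 → p1) = T ∧ T = T
p1 → p4 = T → F = F
p3 → (p1 → p4) = T → F = F
(p1 ∧ (p4 → p1)) → (p3 → (p1 → p4)) = T → F = F
¬((p1 ∧ (p4 → p1)) → (p3 → (p1 → p4))) = ¬F = T
¬((p1 ∧ (p4 → p1)) → (p3 → (p1 → p4))) ∨ p5 = T ∨ T = T
(p3 → p5) → (¬((p1 ∧ (p4 → p1)) → (p3 → (p1 → p4))) ∨ p5) = T → T = T
p3 ∨ p4 = T ∨ F = T
¬(p3 ∨ p4) = ¬T = F
p5 ∧ p3 = T ∧ T = T
¬(p3 ∨ p4) → (p5 ∧ p3) = F → T = T
¬(¬(p3 ∨ p4) → (p5 ∧ p3)) = ¬T = F
¬¬(¬(p3 ∨ p4) → (p5 ∧ p3)) = ¬F = T
p4 → p1 = F → T = T
p1 ∧ (p4 → p1) = T ∧ T = T
¬(p1 ∧ (p4 → p1)) = ¬T = F
¬¬(p1 ∧ (p4 → p1)) = ¬F = T
¬¬(¬(p3 ∨ p4) → (p5 ∧ p3)) → ¬¬(p1 ∧ (p4 → p1)) = T → T = T
¬(¬¬(¬(p3 ∨ p4) → (p5 ∧ p3)) → ¬¬(p1 ∧ (p4 → p1))) = ¬T = F
p4 ∨ p1 = F ∨ T = T
¬(p4 ∨ p1) = ¬T = F
¬(¬¬(¬(p3 ∨ p4) → (p5 ∧ p3)) → ¬¬(p1 ∧ (p4 → p1))) → ¬(p4 ∨ p1) = F → F = T
((p3 → p5) → (¬((p1 ∧ (p4 → p1)) → (p3 → (p1 → p4))) ∨ p5)) → (¬(¬¬(¬(p3 ∨ p4) → (p5 ∧ p3)) → ¬¬(p1 ∧ (p4 → p1))) → ¬(p4 ∨ p1)) = T → T = T

T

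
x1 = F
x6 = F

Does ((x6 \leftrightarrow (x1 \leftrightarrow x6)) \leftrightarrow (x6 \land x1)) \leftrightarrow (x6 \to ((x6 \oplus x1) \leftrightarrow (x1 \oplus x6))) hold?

Substituting x1=F, x6=F:
x1 \leftrightarrow x6 = F \leftrightarrow F = T
x6 \leftrightarrow (x1 \leftrightarrow x6) = F \leftrightarrow T = F
x6 \land x1 = F \land F = F
(x6 \leftrightarrow (x1 \leftrightarrow x6)) \leftrightarrow (x6 \land x1) = F \leftrightarrow F = T
x6 \oplus x1 = F \oplus F = F
x1 \oplus x6 = F \oplus F = F
(x6 \oplus x1) \leftrightarrow (x1 \oplus x6) = F \leftrightarrow F = T
x6 \to ((x6 \oplus x1) \leftrightarrow (x1 \oplus x6)) = F \to T = T
((x6 \leftrightarrow (x1 \leftrightarrow x6)) \leftrightarrow (x6 \land x1)) \leftrightarrow (x6 \to ((x6 \oplus x1) \leftrightarrow (x1 \oplus x6))) = T \leftrightarrow T = T

T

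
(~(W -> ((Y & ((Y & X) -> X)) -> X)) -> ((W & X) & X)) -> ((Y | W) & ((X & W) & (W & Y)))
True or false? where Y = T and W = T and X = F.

Y & X = T & F = F
(Y & X) -> X = F -> F = T
Y & ((Y & X) -> X) = T & T = T
(Y & ((Y & X) -> X)) -> X = T -> F = F
W -> ((Y & ((Y & X) -> X)) -> X) = T -> F = F
~(W -> ((Y & ((Y & X) -> X)) -> X)) = ~F = T
W & X = T & F = F
(W & X) & X = F & F = F
~(W -> ((Y & ((Y & X) -> X)) -> X)) -> ((W & X) & X) = T -> F = F
Y | W = T | T = T
X & W = F & T = F
W & Y = T & T = T
(X & W) & (W & Y) = F & T = F
(Y | W) & ((X & W) & (W & Y)) = T & F = F
(~(W -> ((Y & ((Y & X) -> X)) -> X)) -> ((W & X) & X)) -> ((Y | W) & ((X & W) & (W & Y))) = F -> F = T

T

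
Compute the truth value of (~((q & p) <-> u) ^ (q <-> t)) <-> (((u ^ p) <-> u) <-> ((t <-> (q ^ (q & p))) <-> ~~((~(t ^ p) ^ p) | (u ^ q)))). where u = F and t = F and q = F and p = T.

F

q & p = F & T = F
(q & p) <-> u = F <-> F = T
~((q & p) <-> u) = ~T = F
q <-> t = F <-> F = T
~((q & p) <-> u) ^ (q <-> t) = F ^ T = T
u ^ p = F ^ T = T
(u ^ p) <-> u = T <-> F = F
q & p = F & T = F
q ^ (q & p) = F ^ F = F
t <-> (q ^ (q & p)) = F <-> F = T
t ^ p = F ^ T = T
~(t ^ p) = ~T = F
~(t ^ p) ^ p = F ^ T = T
u ^ q = F ^ F = F
(~(t ^ p) ^ p) | (u ^ q) = T | F = T
~((~(t ^ p) ^ p) | (u ^ q)) = ~T = F
~~((~(t ^ p) ^ p) | (u ^ q)) = ~F = T
(t <-> (q ^ (q & p))) <-> ~~((~(t ^ p) ^ p) | (u ^ q)) = T <-> T = T
((u ^ p) <-> u) <-> ((t <-> (q ^ (q & p))) <-> ~~((~(t ^ p) ^ p) | (u ^ q))) = F <-> T = F
(~((q & p) <-> u) ^ (q <-> t)) <-> (((u ^ p) <-> u) <-> ((t <-> (q ^ (q & p))) <-> ~~((~(t ^ p) ^ p) | (u ^ q)))) = T <-> F = F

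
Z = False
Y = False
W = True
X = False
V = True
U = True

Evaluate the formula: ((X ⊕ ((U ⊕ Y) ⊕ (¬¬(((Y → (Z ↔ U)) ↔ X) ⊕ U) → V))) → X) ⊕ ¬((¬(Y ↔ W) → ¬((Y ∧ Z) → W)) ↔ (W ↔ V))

Substituting Z=False, Y=False, W=True, X=False, V=True, U=True:
U ⊕ Y = True ⊕ False = True
Z ↔ U = False ↔ True = False
Y → (Z ↔ U) = False → False = True
(Y → (Z ↔ U)) ↔ X = True ↔ False = False
((Y → (Z ↔ U)) ↔ X) ⊕ U = False ⊕ True = True
¬(((Y → (Z ↔ U)) ↔ X) ⊕ U) = ¬True = False
¬¬(((Y → (Z ↔ U)) ↔ X) ⊕ U) = ¬False = True
¬¬(((Y → (Z ↔ U)) ↔ X) ⊕ U) → V = True → True = True
(U ⊕ Y) ⊕ (¬¬(((Y → (Z ↔ U)) ↔ X) ⊕ U) → V) = True ⊕ True = False
X ⊕ ((U ⊕ Y) ⊕ (¬¬(((Y → (Z ↔ U)) ↔ X) ⊕ U) → V)) = False ⊕ False = False
(X ⊕ ((U ⊕ Y) ⊕ (¬¬(((Y → (Z ↔ U)) ↔ X) ⊕ U) → V))) → X = False → False = True
Y ↔ W = False ↔ True = False
¬(Y ↔ W) = ¬False = True
Y ∧ Z = False ∧ False = False
(Y ∧ Z) → W = False → True = True
¬((Y ∧ Z) → W) = ¬True = False
¬(Y ↔ W) → ¬((Y ∧ Z) → W) = True → False = False
W ↔ V = True ↔ True = True
(¬(Y ↔ W) → ¬((Y ∧ Z) → W)) ↔ (W ↔ V) = False ↔ True = False
¬((¬(Y ↔ W) → ¬((Y ∧ Z) → W)) ↔ (W ↔ V)) = ¬False = True
((X ⊕ ((U ⊕ Y) ⊕ (¬¬(((Y → (Z ↔ U)) ↔ X) ⊕ U) → V))) → X) ⊕ ¬((¬(Y ↔ W) → ¬((Y ∧ Z) → W)) ↔ (W ↔ V)) = True ⊕ True = False

False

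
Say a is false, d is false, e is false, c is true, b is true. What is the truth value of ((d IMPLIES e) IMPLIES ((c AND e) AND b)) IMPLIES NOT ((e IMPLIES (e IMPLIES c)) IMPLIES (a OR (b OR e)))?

true

d IMPLIES e = false IMPLIES false = true
c AND e = true AND false = false
(c AND e) AND b = false AND true = false
(d IMPLIES e) IMPLIES ((c AND e) AND b) = true IMPLIES false = false
e IMPLIES c = false IMPLIES true = true
e IMPLIES (e IMPLIES c) = false IMPLIES true = true
b OR e = true OR false = true
a OR (b OR e) = false OR true = true
(e IMPLIES (e IMPLIES c)) IMPLIES (a OR (b OR e)) = true IMPLIES true = true
NOT ((e IMPLIES (e IMPLIES c)) IMPLIES (a OR (b OR e))) = NOT true = false
((d IMPLIES e) IMPLIES ((c AND e) AND b)) IMPLIES NOT ((e IMPLIES (e IMPLIES c)) IMPLIES (a OR (b OR e))) = false IMPLIES false = true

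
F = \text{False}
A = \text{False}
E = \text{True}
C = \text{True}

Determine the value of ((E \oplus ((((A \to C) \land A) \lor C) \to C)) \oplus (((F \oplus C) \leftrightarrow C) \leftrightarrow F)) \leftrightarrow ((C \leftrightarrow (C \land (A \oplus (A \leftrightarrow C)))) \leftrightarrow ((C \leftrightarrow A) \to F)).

\text{True}

A \to C = \text{False} \to \text{True} = \text{True}
(A \to C) \land A = \text{True} \land \text{False} = \text{False}
((A \to C) \land A) \lor C = \text{False} \lor \text{True} = \text{True}
(((A \to C) \land A) \lor C) \to C = \text{True} \to \text{True} = \text{True}
E \oplus ((((A \to C) \land A) \lor C) \to C) = \text{True} \oplus \text{True} = \text{False}
F \oplus C = \text{False} \oplus \text{True} = \text{True}
(F \oplus C) \leftrightarrow C = \text{True} \leftrightarrow \text{True} = \text{True}
((F \oplus C) \leftrightarrow C) \leftrightarrow F = \text{True} \leftrightarrow \text{False} = \text{False}
(E \oplus ((((A \to C) \land A) \lor C) \to C)) \oplus (((F \oplus C) \leftrightarrow C) \leftrightarrow F) = \text{False} \oplus \text{False} = \text{False}
A \leftrightarrow C = \text{False} \leftrightarrow \text{True} = \text{False}
A \oplus (A \leftrightarrow C) = \text{False} \oplus \text{False} = \text{False}
C \land (A \oplus (A \leftrightarrow C)) = \text{True} \land \text{False} = \text{False}
C \leftrightarrow (C \land (A \oplus (A \leftrightarrow C))) = \text{True} \leftrightarrow \text{False} = \text{False}
C \leftrightarrow A = \text{True} \leftrightarrow \text{False} = \text{False}
(C \leftrightarrow A) \to F = \text{False} \to \text{False} = \text{True}
(C \leftrightarrow (C \land (A \oplus (A \leftrightarrow C)))) \leftrightarrow ((C \leftrightarrow A) \to F) = \text{False} \leftrightarrow \text{True} = \text{False}
((E \oplus ((((A \to C) \land A) \lor C) \to C)) \oplus (((F \oplus C) \leftrightarrow C) \leftrightarrow F)) \leftrightarrow ((C \leftrightarrow (C \land (A \oplus (A \leftrightarrow C)))) \leftrightarrow ((C \leftrightarrow A) \to F)) = \text{False} \leftrightarrow \text{False} = \text{True}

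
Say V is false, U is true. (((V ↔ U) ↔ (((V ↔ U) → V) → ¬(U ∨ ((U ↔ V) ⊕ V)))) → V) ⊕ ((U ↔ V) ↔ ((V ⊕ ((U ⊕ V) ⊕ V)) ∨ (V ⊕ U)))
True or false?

False

V ↔ U = False ↔ True = False
V ↔ U = False ↔ True = False
(V ↔ U) → V = False → False = True
U ↔ V = True ↔ False = False
(U ↔ V) ⊕ V = False ⊕ False = False
U ∨ ((U ↔ V) ⊕ V) = True ∨ False = True
¬(U ∨ ((U ↔ V) ⊕ V)) = ¬True = False
((V ↔ U) → V) → ¬(U ∨ ((U ↔ V) ⊕ V)) = True → False = False
(V ↔ U) ↔ (((V ↔ U) → V) → ¬(U ∨ ((U ↔ V) ⊕ V))) = False ↔ False = True
((V ↔ U) ↔ (((V ↔ U) → V) → ¬(U ∨ ((U ↔ V) ⊕ V)))) → V = True → False = False
U ↔ V = True ↔ False = False
U ⊕ V = True ⊕ False = True
(U ⊕ V) ⊕ V = True ⊕ False = True
V ⊕ ((U ⊕ V) ⊕ V) = False ⊕ True = True
V ⊕ U = False ⊕ True = True
(V ⊕ ((U ⊕ V) ⊕ V)) ∨ (V ⊕ U) = True ∨ True = True
(U ↔ V) ↔ ((V ⊕ ((U ⊕ V) ⊕ V)) ∨ (V ⊕ U)) = False ↔ True = False
(((V ↔ U) ↔ (((V ↔ U) → V) → ¬(U ∨ ((U ↔ V) ⊕ V)))) → V) ⊕ ((U ↔ V) ↔ ((V ⊕ ((U ⊕ V) ⊕ V)) ∨ (V ⊕ U))) = False ⊕ False = False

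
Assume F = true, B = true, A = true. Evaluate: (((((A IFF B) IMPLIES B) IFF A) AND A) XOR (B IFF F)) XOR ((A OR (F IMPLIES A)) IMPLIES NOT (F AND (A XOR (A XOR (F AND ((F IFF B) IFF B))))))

false

Substituting F=true, B=true, A=true:
A IFF B = true IFF true = true
(A IFF B) IMPLIES B = true IMPLIES true = true
((A IFF B) IMPLIES B) IFF A = true IFF true = true
(((A IFF B) IMPLIES B) IFF A) AND A = true AND true = true
B IFF F = true IFF true = true
((((A IFF B) IMPLIES B) IFF A) AND A) XOR (B IFF F) = true XOR true = false
F IMPLIES A = true IMPLIES true = true
A OR (F IMPLIES A) = true OR true = true
F IFF B = true IFF true = true
(F IFF B) IFF B = true IFF true = true
F AND ((F IFF B) IFF B) = true AND true = true
A XOR (F AND ((F IFF B) IFF B)) = true XOR true = false
A XOR (A XOR (F AND ((F IFF B) IFF B))) = true XOR false = true
F AND (A XOR (A XOR (F AND ((F IFF B) IFF B)))) = true AND true = true
NOT (F AND (A XOR (A XOR (F AND ((F IFF B) IFF B))))) = NOT true = false
(A OR (F IMPLIES A)) IMPLIES NOT (F AND (A XOR (A XOR (F AND ((F IFF B) IFF B))))) = true IMPLIES false = false
(((((A IFF B) IMPLIES B) IFF A) AND A) XOR (B IFF F)) XOR ((A OR (F IMPLIES A)) IMPLIES NOT (F AND (A XOR (A XOR (F AND ((F IFF B) IFF B)))))) = false XOR false = false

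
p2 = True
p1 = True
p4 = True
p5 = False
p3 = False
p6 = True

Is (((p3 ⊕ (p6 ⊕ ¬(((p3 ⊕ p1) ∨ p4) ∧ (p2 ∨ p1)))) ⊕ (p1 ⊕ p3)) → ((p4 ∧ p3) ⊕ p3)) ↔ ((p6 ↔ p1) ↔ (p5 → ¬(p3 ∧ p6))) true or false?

Substituting p2=True, p1=True, p4=True, p5=False, p3=False, p6=True:
p3 ⊕ p1 = False ⊕ True = True
(p3 ⊕ p1) ∨ p4 = True ∨ True = True
p2 ∨ p1 = True ∨ True = True
((p3 ⊕ p1) ∨ p4) ∧ (p2 ∨ p1) = True ∧ True = True
¬(((p3 ⊕ p1) ∨ p4) ∧ (p2 ∨ p1)) = ¬True = False
p6 ⊕ ¬(((p3 ⊕ p1) ∨ p4) ∧ (p2 ∨ p1)) = True ⊕ False = True
p3 ⊕ (p6 ⊕ ¬(((p3 ⊕ p1) ∨ p4) ∧ (p2 ∨ p1))) = False ⊕ True = True
p1 ⊕ p3 = True ⊕ False = True
(p3 ⊕ (p6 ⊕ ¬(((p3 ⊕ p1) ∨ p4) ∧ (p2 ∨ p1)))) ⊕ (p1 ⊕ p3) = True ⊕ True = False
p4 ∧ p3 = True ∧ False = False
(p4 ∧ p3) ⊕ p3 = False ⊕ False = False
((p3 ⊕ (p6 ⊕ ¬(((p3 ⊕ p1) ∨ p4) ∧ (p2 ∨ p1)))) ⊕ (p1 ⊕ p3)) → ((p4 ∧ p3) ⊕ p3) = False → False = True
p6 ↔ p1 = True ↔ True = True
p3 ∧ p6 = False ∧ True = False
¬(p3 ∧ p6) = ¬False = True
p5 → ¬(p3 ∧ p6) = False → True = True
(p6 ↔ p1) ↔ (p5 → ¬(p3 ∧ p6)) = True ↔ True = True
(((p3 ⊕ (p6 ⊕ ¬(((p3 ⊕ p1) ∨ p4) ∧ (p2 ∨ p1)))) ⊕ (p1 ⊕ p3)) → ((p4 ∧ p3) ⊕ p3)) ↔ ((p6 ↔ p1) ↔ (p5 → ¬(p3 ∧ p6))) = True ↔ True = True

True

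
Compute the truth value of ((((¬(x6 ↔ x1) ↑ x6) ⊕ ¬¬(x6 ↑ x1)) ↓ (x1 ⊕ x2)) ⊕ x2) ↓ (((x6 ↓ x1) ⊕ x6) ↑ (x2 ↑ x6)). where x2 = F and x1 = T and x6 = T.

T

x6 ↔ x1 = T ↔ T = T
¬(x6 ↔ x1) = ¬T = F
¬(x6 ↔ x1) ↑ x6 = F ↑ T = T
x6 ↑ x1 = T ↑ T = F
¬(x6 ↑ x1) = ¬F = T
¬¬(x6 ↑ x1) = ¬T = F
(¬(x6 ↔ x1) ↑ x6) ⊕ ¬¬(x6 ↑ x1) = T ⊕ F = T
x1 ⊕ x2 = T ⊕ F = T
((¬(x6 ↔ x1) ↑ x6) ⊕ ¬¬(x6 ↑ x1)) ↓ (x1 ⊕ x2) = T ↓ T = F
(((¬(x6 ↔ x1) ↑ x6) ⊕ ¬¬(x6 ↑ x1)) ↓ (x1 ⊕ x2)) ⊕ x2 = F ⊕ F = F
x6 ↓ x1 = T ↓ T = F
(x6 ↓ x1) ⊕ x6 = F ⊕ T = T
x2 ↑ x6 = F ↑ T = T
((x6 ↓ x1) ⊕ x6) ↑ (x2 ↑ x6) = T ↑ T = F
((((¬(x6 ↔ x1) ↑ x6) ⊕ ¬¬(x6 ↑ x1)) ↓ (x1 ⊕ x2)) ⊕ x2) ↓ (((x6 ↓ x1) ⊕ x6) ↑ (x2 ↑ x6)) = F ↓ F = T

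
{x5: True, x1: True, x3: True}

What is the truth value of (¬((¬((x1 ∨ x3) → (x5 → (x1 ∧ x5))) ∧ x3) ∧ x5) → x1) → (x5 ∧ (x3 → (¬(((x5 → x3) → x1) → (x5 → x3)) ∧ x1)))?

False

x1 ∨ x3 = True ∨ True = True
x1 ∧ x5 = True ∧ True = True
x5 → (x1 ∧ x5) = True → True = True
(x1 ∨ x3) → (x5 → (x1 ∧ x5)) = True → True = True
¬((x1 ∨ x3) → (x5 → (x1 ∧ x5))) = ¬True = False
¬((x1 ∨ x3) → (x5 → (x1 ∧ x5))) ∧ x3 = False ∧ True = False
(¬((x1 ∨ x3) → (x5 → (x1 ∧ x5))) ∧ x3) ∧ x5 = False ∧ True = False
¬((¬((x1 ∨ x3) → (x5 → (x1 ∧ x5))) ∧ x3) ∧ x5) = ¬False = True
¬((¬((x1 ∨ x3) → (x5 → (x1 ∧ x5))) ∧ x3) ∧ x5) → x1 = True → True = True
x5 → x3 = True → True = True
(x5 → x3) → x1 = True → True = True
x5 → x3 = True → True = True
((x5 → x3) → x1) → (x5 → x3) = True → True = True
¬(((x5 → x3) → x1) → (x5 → x3)) = ¬True = False
¬(((x5 → x3) → x1) → (x5 → x3)) ∧ x1 = False ∧ True = False
x3 → (¬(((x5 → x3) → x1) → (x5 → x3)) ∧ x1) = True → False = False
x5 ∧ (x3 → (¬(((x5 → x3) → x1) → (x5 → x3)) ∧ x1)) = True ∧ False = False
(¬((¬((x1 ∨ x3) → (x5 → (x1 ∧ x5))) ∧ x3) ∧ x5) → x1) → (x5 ∧ (x3 → (¬(((x5 → x3) → x1) → (x5 → x3)) ∧ x1))) = True → False = False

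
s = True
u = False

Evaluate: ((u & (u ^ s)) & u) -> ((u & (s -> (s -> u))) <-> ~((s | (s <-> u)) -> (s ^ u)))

Substituting s=True, u=False:
u ^ s = False ^ True = True
u & (u ^ s) = False & True = False
(u & (u ^ s)) & u = False & False = False
s -> u = True -> False = False
s -> (s -> u) = True -> False = False
u & (s -> (s -> u)) = False & False = False
s <-> u = True <-> False = False
s | (s <-> u) = True | False = True
s ^ u = True ^ False = True
(s | (s <-> u)) -> (s ^ u) = True -> True = True
~((s | (s <-> u)) -> (s ^ u)) = ~True = False
(u & (s -> (s -> u))) <-> ~((s | (s <-> u)) -> (s ^ u)) = False <-> False = True
((u & (u ^ s)) & u) -> ((u & (s -> (s -> u))) <-> ~((s | (s <-> u)) -> (s ^ u))) = False -> True = True

True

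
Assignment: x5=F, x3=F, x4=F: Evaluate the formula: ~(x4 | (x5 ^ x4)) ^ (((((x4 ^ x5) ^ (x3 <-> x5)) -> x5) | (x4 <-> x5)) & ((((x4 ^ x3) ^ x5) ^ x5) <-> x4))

F

x5 ^ x4 = F ^ F = F
x4 | (x5 ^ x4) = F | F = F
~(x4 | (x5 ^ x4)) = ~F = T
x4 ^ x5 = F ^ F = F
x3 <-> x5 = F <-> F = T
(x4 ^ x5) ^ (x3 <-> x5) = F ^ T = T
((x4 ^ x5) ^ (x3 <-> x5)) -> x5 = T -> F = F
x4 <-> x5 = F <-> F = T
(((x4 ^ x5) ^ (x3 <-> x5)) -> x5) | (x4 <-> x5) = F | T = T
x4 ^ x3 = F ^ F = F
(x4 ^ x3) ^ x5 = F ^ F = F
((x4 ^ x3) ^ x5) ^ x5 = F ^ F = F
(((x4 ^ x3) ^ x5) ^ x5) <-> x4 = F <-> F = T
((((x4 ^ x5) ^ (x3 <-> x5)) -> x5) | (x4 <-> x5)) & ((((x4 ^ x3) ^ x5) ^ x5) <-> x4) = T & T = T
~(x4 | (x5 ^ x4)) ^ (((((x4 ^ x5) ^ (x3 <-> x5)) -> x5) | (x4 <-> x5)) & ((((x4 ^ x3) ^ x5) ^ x5) <-> x4)) = T ^ T = F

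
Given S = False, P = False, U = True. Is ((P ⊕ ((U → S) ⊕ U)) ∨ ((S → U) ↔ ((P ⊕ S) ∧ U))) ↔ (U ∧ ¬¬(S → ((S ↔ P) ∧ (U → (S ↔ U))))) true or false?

U → S = True → False = False
(U → S) ⊕ U = False ⊕ True = True
P ⊕ ((U → S) ⊕ U) = False ⊕ True = True
S → U = False → True = True
P ⊕ S = False ⊕ False = False
(P ⊕ S) ∧ U = False ∧ True = False
(S → U) ↔ ((P ⊕ S) ∧ U) = True ↔ False = False
(P ⊕ ((U → S) ⊕ U)) ∨ ((S → U) ↔ ((P ⊕ S) ∧ U)) = True ∨ False = True
S ↔ P = False ↔ False = True
S ↔ U = False ↔ True = False
U → (S ↔ U) = True → False = False
(S ↔ P) ∧ (U → (S ↔ U)) = True ∧ False = False
S → ((S ↔ P) ∧ (U → (S ↔ U))) = False → False = True
¬(S → ((S ↔ P) ∧ (U → (S ↔ U)))) = ¬True = False
¬¬(S → ((S ↔ P) ∧ (U → (S ↔ U)))) = ¬False = True
U ∧ ¬¬(S → ((S ↔ P) ∧ (U → (S ↔ U)))) = True ∧ True = True
((P ⊕ ((U → S) ⊕ U)) ∨ ((S → U) ↔ ((P ⊕ S) ∧ U))) ↔ (U ∧ ¬¬(S → ((S ↔ P) ∧ (U → (S ↔ U))))) = True ↔ True = True

True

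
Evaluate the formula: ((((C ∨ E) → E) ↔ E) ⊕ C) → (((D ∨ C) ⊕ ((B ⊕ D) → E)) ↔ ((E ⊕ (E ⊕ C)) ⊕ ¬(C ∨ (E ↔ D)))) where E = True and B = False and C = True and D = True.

Substituting E=True, B=False, C=True, D=True:
C ∨ E = True ∨ True = True
(C ∨ E) → E = True → True = True
((C ∨ E) → E) ↔ E = True ↔ True = True
(((C ∨ E) → E) ↔ E) ⊕ C = True ⊕ True = False
D ∨ C = True ∨ True = True
B ⊕ D = False ⊕ True = True
(B ⊕ D) → E = True → True = True
(D ∨ C) ⊕ ((B ⊕ D) → E) = True ⊕ True = False
E ⊕ C = True ⊕ True = False
E ⊕ (E ⊕ C) = True ⊕ False = True
E ↔ D = True ↔ True = True
C ∨ (E ↔ D) = True ∨ True = True
¬(C ∨ (E ↔ D)) = ¬True = False
(E ⊕ (E ⊕ C)) ⊕ ¬(C ∨ (E ↔ D)) = True ⊕ False = True
((D ∨ C) ⊕ ((B ⊕ D) → E)) ↔ ((E ⊕ (E ⊕ C)) ⊕ ¬(C ∨ (E ↔ D))) = False ↔ True = False
((((C ∨ E) → E) ↔ E) ⊕ C) → (((D ∨ C) ⊕ ((B ⊕ D) → E)) ↔ ((E ⊕ (E ⊕ C)) ⊕ ¬(C ∨ (E ↔ D)))) = False → False = True

True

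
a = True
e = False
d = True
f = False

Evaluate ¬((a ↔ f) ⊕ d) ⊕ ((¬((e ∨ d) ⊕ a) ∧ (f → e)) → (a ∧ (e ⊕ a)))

True

Substituting a=True, e=False, d=True, f=False:
a ↔ f = True ↔ False = False
(a ↔ f) ⊕ d = False ⊕ True = True
¬((a ↔ f) ⊕ d) = ¬True = False
e ∨ d = False ∨ True = True
(e ∨ d) ⊕ a = True ⊕ True = False
¬((e ∨ d) ⊕ a) = ¬False = True
f → e = False → False = True
¬((e ∨ d) ⊕ a) ∧ (f → e) = True ∧ True = True
e ⊕ a = False ⊕ True = True
a ∧ (e ⊕ a) = True ∧ True = True
(¬((e ∨ d) ⊕ a) ∧ (f → e)) → (a ∧ (e ⊕ a)) = True → True = True
¬((a ↔ f) ⊕ d) ⊕ ((¬((e ∨ d) ⊕ a) ∧ (f → e)) → (a ∧ (e ⊕ a))) = False ⊕ True = True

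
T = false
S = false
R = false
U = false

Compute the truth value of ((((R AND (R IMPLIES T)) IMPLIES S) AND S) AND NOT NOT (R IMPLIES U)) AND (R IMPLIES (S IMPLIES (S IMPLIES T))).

R IMPLIES T = false IMPLIES false = true
R AND (R IMPLIES T) = false AND true = false
(R AND (R IMPLIES T)) IMPLIES S = false IMPLIES false = true
((R AND (R IMPLIES T)) IMPLIES S) AND S = true AND false = false
R IMPLIES U = false IMPLIES false = true
NOT (R IMPLIES U) = NOT true = false
NOT NOT (R IMPLIES U) = NOT false = true
(((R AND (R IMPLIES T)) IMPLIES S) AND S) AND NOT NOT (R IMPLIES U) = false AND true = false
S IMPLIES T = false IMPLIES false = true
S IMPLIES (S IMPLIES T) = false IMPLIES true = true
R IMPLIES (S IMPLIES (S IMPLIES T)) = false IMPLIES true = true
((((R AND (R IMPLIES T)) IMPLIES S) AND S) AND NOT NOT (R IMPLIES U)) AND (R IMPLIES (S IMPLIES (S IMPLIES T))) = false AND true = false

false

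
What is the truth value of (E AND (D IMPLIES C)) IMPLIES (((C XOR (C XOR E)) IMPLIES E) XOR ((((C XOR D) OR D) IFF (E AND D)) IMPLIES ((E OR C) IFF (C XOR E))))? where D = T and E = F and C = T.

D IMPLIES C = T IMPLIES T = T
E AND (D IMPLIES C) = F AND T = F
C XOR E = T XOR F = T
C XOR (C XOR E) = T XOR T = F
(C XOR (C XOR E)) IMPLIES E = F IMPLIES F = T
C XOR D = T XOR T = F
(C XOR D) OR D = F OR T = T
E AND D = F AND T = F
((C XOR D) OR D) IFF (E AND D) = T IFF F = F
E OR C = F OR T = T
C XOR E = T XOR F = T
(E OR C) IFF (C XOR E) = T IFF T = T
(((C XOR D) OR D) IFF (E AND D)) IMPLIES ((E OR C) IFF (C XOR E)) = F IMPLIES T = T
((C XOR (C XOR E)) IMPLIES E) XOR ((((C XOR D) OR D) IFF (E AND D)) IMPLIES ((E OR C) IFF (C XOR E))) = T XOR T = F
(E AND (D IMPLIES C)) IMPLIES (((C XOR (C XOR E)) IMPLIES E) XOR ((((C XOR D) OR D) IFF (E AND D)) IMPLIES ((E OR C) IFF (C XOR E)))) = F IMPLIES F = T

T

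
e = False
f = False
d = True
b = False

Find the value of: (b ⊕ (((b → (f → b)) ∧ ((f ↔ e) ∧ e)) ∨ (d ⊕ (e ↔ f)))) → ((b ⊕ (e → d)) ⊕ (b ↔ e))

f → b = False → False = True
b → (f → b) = False → True = True
f ↔ e = False ↔ False = True
(f ↔ e) ∧ e = True ∧ False = False
(b → (f → b)) ∧ ((f ↔ e) ∧ e) = True ∧ False = False
e ↔ f = False ↔ False = True
d ⊕ (e ↔ f) = True ⊕ True = False
((b → (f → b)) ∧ ((f ↔ e) ∧ e)) ∨ (d ⊕ (e ↔ f)) = False ∨ False = False
b ⊕ (((b → (f → b)) ∧ ((f ↔ e) ∧ e)) ∨ (d ⊕ (e ↔ f))) = False ⊕ False = False
e → d = False → True = True
b ⊕ (e → d) = False ⊕ True = True
b ↔ e = False ↔ False = True
(b ⊕ (e → d)) ⊕ (b ↔ e) = True ⊕ True = False
(b ⊕ (((b → (f → b)) ∧ ((f ↔ e) ∧ e)) ∨ (d ⊕ (e ↔ f)))) → ((b ⊕ (e → d)) ⊕ (b ↔ e)) = False → False = True

True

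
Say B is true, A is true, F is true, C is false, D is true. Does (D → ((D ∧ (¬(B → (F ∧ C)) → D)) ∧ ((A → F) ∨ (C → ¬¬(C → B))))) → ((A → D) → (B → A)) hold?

True

Substituting B=True, A=True, F=True, C=False, D=True:
F ∧ C = True ∧ False = False
B → (F ∧ C) = True → False = False
¬(B → (F ∧ C)) = ¬False = True
¬(B → (F ∧ C)) → D = True → True = True
D ∧ (¬(B → (F ∧ C)) → D) = True ∧ True = True
A → F = True → True = True
C → B = False → True = True
¬(C → B) = ¬True = False
¬¬(C → B) = ¬False = True
C → ¬¬(C → B) = False → True = True
(A → F) ∨ (C → ¬¬(C → B)) = True ∨ True = True
(D ∧ (¬(B → (F ∧ C)) → D)) ∧ ((A → F) ∨ (C → ¬¬(C → B))) = True ∧ True = True
D → ((D ∧ (¬(B → (F ∧ C)) → D)) ∧ ((A → F) ∨ (C → ¬¬(C → B)))) = True → True = True
A → D = True → True = True
B → A = True → True = True
(A → D) → (B → A) = True → True = True
(D → ((D ∧ (¬(B → (F ∧ C)) → D)) ∧ ((A → F) ∨ (C → ¬¬(C → B))))) → ((A → D) → (B → A)) = True → True = True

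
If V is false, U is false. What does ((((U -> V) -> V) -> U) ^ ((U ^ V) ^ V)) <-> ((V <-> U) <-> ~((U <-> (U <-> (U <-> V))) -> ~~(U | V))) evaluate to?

True

U -> V = False -> False = True
(U -> V) -> V = True -> False = False
((U -> V) -> V) -> U = False -> False = True
U ^ V = False ^ False = False
(U ^ V) ^ V = False ^ False = False
(((U -> V) -> V) -> U) ^ ((U ^ V) ^ V) = True ^ False = True
V <-> U = False <-> False = True
U <-> V = False <-> False = True
U <-> (U <-> V) = False <-> True = False
U <-> (U <-> (U <-> V)) = False <-> False = True
U | V = False | False = False
~(U | V) = ~False = True
~~(U | V) = ~True = False
(U <-> (U <-> (U <-> V))) -> ~~(U | V) = True -> False = False
~((U <-> (U <-> (U <-> V))) -> ~~(U | V)) = ~False = True
(V <-> U) <-> ~((U <-> (U <-> (U <-> V))) -> ~~(U | V)) = True <-> True = True
((((U -> V) -> V) -> U) ^ ((U ^ V) ^ V)) <-> ((V <-> U) <-> ~((U <-> (U <-> (U <-> V))) -> ~~(U | V))) = True <-> True = True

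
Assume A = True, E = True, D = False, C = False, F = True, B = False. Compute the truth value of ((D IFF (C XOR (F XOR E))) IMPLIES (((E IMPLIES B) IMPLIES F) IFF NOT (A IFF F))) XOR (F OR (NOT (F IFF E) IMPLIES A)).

Substituting A=True, E=True, D=False, C=False, F=True, B=False:
F XOR E = True XOR True = False
C XOR (F XOR E) = False XOR False = False
D IFF (C XOR (F XOR E)) = False IFF False = True
E IMPLIES B = True IMPLIES False = False
(E IMPLIES B) IMPLIES F = False IMPLIES True = True
A IFF F = True IFF True = True
NOT (A IFF F) = NOT True = False
((E IMPLIES B) IMPLIES F) IFF NOT (A IFF F) = True IFF False = False
(D IFF (C XOR (F XOR E))) IMPLIES (((E IMPLIES B) IMPLIES F) IFF NOT (A IFF F)) = True IMPLIES False = False
F IFF E = True IFF True = True
NOT (F IFF E) = NOT True = False
NOT (F IFF E) IMPLIES A = False IMPLIES True = True
F OR (NOT (F IFF E) IMPLIES A) = True OR True = True
((D IFF (C XOR (F XOR E))) IMPLIES (((E IMPLIES B) IMPLIES F) IFF NOT (A IFF F))) XOR (F OR (NOT (F IFF E) IMPLIES A)) = False XOR True = True

True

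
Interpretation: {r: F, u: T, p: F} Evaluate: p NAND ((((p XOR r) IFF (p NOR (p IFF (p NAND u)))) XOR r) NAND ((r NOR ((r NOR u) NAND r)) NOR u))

p XOR r = F XOR F = F
p NAND u = F NAND T = T
p IFF (p NAND u) = F IFF T = F
p NOR (p IFF (p NAND u)) = F NOR F = T
(p XOR r) IFF (p NOR (p IFF (p NAND u))) = F IFF T = F
((p XOR r) IFF (p NOR (p IFF (p NAND u)))) XOR r = F XOR F = F
r NOR u = F NOR T = F
(r NOR u) NAND r = F NAND F = T
r NOR ((r NOR u) NAND r) = F NOR T = F
(r NOR ((r NOR u) NAND r)) NOR u = F NOR T = F
(((p XOR r) IFF (p NOR (p IFF (p NAND u)))) XOR r) NAND ((r NOR ((r NOR u) NAND r)) NOR u) = F NAND F = T
p NAND ((((p XOR r) IFF (p NOR (p IFF (p NAND u)))) XOR r) NAND ((r NOR ((r NOR u) NAND r)) NOR u)) = F NAND T = T

T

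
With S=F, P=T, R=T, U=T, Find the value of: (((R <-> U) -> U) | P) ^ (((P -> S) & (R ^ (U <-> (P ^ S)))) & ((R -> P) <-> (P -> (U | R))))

T

R <-> U = T <-> T = T
(R <-> U) -> U = T -> T = T
((R <-> U) -> U) | P = T | T = T
P -> S = T -> F = F
P ^ S = T ^ F = T
U <-> (P ^ S) = T <-> T = T
R ^ (U <-> (P ^ S)) = T ^ T = F
(P -> S) & (R ^ (U <-> (P ^ S))) = F & F = F
R -> P = T -> T = T
U | R = T | T = T
P -> (U | R) = T -> T = T
(R -> P) <-> (P -> (U | R)) = T <-> T = T
((P -> S) & (R ^ (U <-> (P ^ S)))) & ((R -> P) <-> (P -> (U | R))) = F & T = F
(((R <-> U) -> U) | P) ^ (((P -> S) & (R ^ (U <-> (P ^ S)))) & ((R -> P) <-> (P -> (U | R)))) = T ^ F = T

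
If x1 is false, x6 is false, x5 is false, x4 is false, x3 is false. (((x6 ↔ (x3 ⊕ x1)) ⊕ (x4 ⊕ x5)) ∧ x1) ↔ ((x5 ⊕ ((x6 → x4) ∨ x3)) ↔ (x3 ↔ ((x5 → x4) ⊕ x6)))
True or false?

x3 ⊕ x1 = F ⊕ F = F
x6 ↔ (x3 ⊕ x1) = F ↔ F = T
x4 ⊕ x5 = F ⊕ F = F
(x6 ↔ (x3 ⊕ x1)) ⊕ (x4 ⊕ x5) = T ⊕ F = T
((x6 ↔ (x3 ⊕ x1)) ⊕ (x4 ⊕ x5)) ∧ x1 = T ∧ F = F
x6 → x4 = F → F = T
(x6 → x4) ∨ x3 = T ∨ F = T
x5 ⊕ ((x6 → x4) ∨ x3) = F ⊕ T = T
x5 → x4 = F → F = T
(x5 → x4) ⊕ x6 = T ⊕ F = T
x3 ↔ ((x5 → x4) ⊕ x6) = F ↔ T = F
(x5 ⊕ ((x6 → x4) ∨ x3)) ↔ (x3 ↔ ((x5 → x4) ⊕ x6)) = T ↔ F = F
(((x6 ↔ (x3 ⊕ x1)) ⊕ (x4 ⊕ x5)) ∧ x1) ↔ ((x5 ⊕ ((x6 → x4) ∨ x3)) ↔ (x3 ↔ ((x5 → x4) ⊕ x6))) = F ↔ F = T

T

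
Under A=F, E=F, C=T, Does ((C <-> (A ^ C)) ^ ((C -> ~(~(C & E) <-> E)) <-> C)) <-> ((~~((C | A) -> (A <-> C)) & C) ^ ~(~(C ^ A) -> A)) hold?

A ^ C = F ^ T = T
C <-> (A ^ C) = T <-> T = T
C & E = T & F = F
~(C & E) = ~F = T
~(C & E) <-> E = T <-> F = F
~(~(C & E) <-> E) = ~F = T
C -> ~(~(C & E) <-> E) = T -> T = T
(C -> ~(~(C & E) <-> E)) <-> C = T <-> T = T
(C <-> (A ^ C)) ^ ((C -> ~(~(C & E) <-> E)) <-> C) = T ^ T = F
C | A = T | F = T
A <-> C = F <-> T = F
(C | A) -> (A <-> C) = T -> F = F
~((C | A) -> (A <-> C)) = ~F = T
~~((C | A) -> (A <-> C)) = ~T = F
~~((C | A) -> (A <-> C)) & C = F & T = F
C ^ A = T ^ F = T
~(C ^ A) = ~T = F
~(C ^ A) -> A = F -> F = T
~(~(C ^ A) -> A) = ~T = F
(~~((C | A) -> (A <-> C)) & C) ^ ~(~(C ^ A) -> A) = F ^ F = F
((C <-> (A ^ C)) ^ ((C -> ~(~(C & E) <-> E)) <-> C)) <-> ((~~((C | A) -> (A <-> C)) & C) ^ ~(~(C ^ A) -> A)) = F <-> F = T

T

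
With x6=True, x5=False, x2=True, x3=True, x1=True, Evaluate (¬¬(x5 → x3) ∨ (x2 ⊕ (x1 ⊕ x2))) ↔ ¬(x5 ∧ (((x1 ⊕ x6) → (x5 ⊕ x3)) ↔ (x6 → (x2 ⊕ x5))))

True

x5 → x3 = False → True = True
¬(x5 → x3) = ¬True = False
¬¬(x5 → x3) = ¬False = True
x1 ⊕ x2 = True ⊕ True = False
x2 ⊕ (x1 ⊕ x2) = True ⊕ False = True
¬¬(x5 → x3) ∨ (x2 ⊕ (x1 ⊕ x2)) = True ∨ True = True
x1 ⊕ x6 = True ⊕ True = False
x5 ⊕ x3 = False ⊕ True = True
(x1 ⊕ x6) → (x5 ⊕ x3) = False → True = True
x2 ⊕ x5 = True ⊕ False = True
x6 → (x2 ⊕ x5) = True → True = True
((x1 ⊕ x6) → (x5 ⊕ x3)) ↔ (x6 → (x2 ⊕ x5)) = True ↔ True = True
x5 ∧ (((x1 ⊕ x6) → (x5 ⊕ x3)) ↔ (x6 → (x2 ⊕ x5))) = False ∧ True = False
¬(x5 ∧ (((x1 ⊕ x6) → (x5 ⊕ x3)) ↔ (x6 → (x2 ⊕ x5)))) = ¬False = True
(¬¬(x5 → x3) ∨ (x2 ⊕ (x1 ⊕ x2))) ↔ ¬(x5 ∧ (((x1 ⊕ x6) → (x5 ⊕ x3)) ↔ (x6 → (x2 ⊕ x5)))) = True ↔ True = True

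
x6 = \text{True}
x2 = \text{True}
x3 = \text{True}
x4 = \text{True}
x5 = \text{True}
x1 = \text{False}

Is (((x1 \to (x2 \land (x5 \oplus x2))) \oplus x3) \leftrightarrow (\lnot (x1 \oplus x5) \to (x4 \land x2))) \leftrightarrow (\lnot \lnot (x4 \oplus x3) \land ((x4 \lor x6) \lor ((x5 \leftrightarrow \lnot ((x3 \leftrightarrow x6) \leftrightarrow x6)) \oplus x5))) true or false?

x5 \oplus x2 = \text{True} \oplus \text{True} = \text{False}
x2 \land (x5 \oplus x2) = \text{True} \land \text{False} = \text{False}
x1 \to (x2 \land (x5 \oplus x2)) = \text{False} \to \text{False} = \text{True}
(x1 \to (x2 \land (x5 \oplus x2))) \oplus x3 = \text{True} \oplus \text{True} = \text{False}
x1 \oplus x5 = \text{False} \oplus \text{True} = \text{True}
\lnot (x1 \oplus x5) = \lnot \text{True} = \text{False}
x4 \land x2 = \text{True} \land \text{True} = \text{True}
\lnot (x1 \oplus x5) \to (x4 \land x2) = \text{False} \to \text{True} = \text{True}
((x1 \to (x2 \land (x5 \oplus x2))) \oplus x3) \leftrightarrow (\lnot (x1 \oplus x5) \to (x4 \land x2)) = \text{False} \leftrightarrow \text{True} = \text{False}
x4 \oplus x3 = \text{True} \oplus \text{True} = \text{False}
\lnot (x4 \oplus x3) = \lnot \text{False} = \text{True}
\lnot \lnot (x4 \oplus x3) = \lnot \text{True} = \text{False}
x4 \lor x6 = \text{True} \lor \text{True} = \text{True}
x3 \leftrightarrow x6 = \text{True} \leftrightarrow \text{True} = \text{True}
(x3 \leftrightarrow x6) \leftrightarrow x6 = \text{True} \leftrightarrow \text{True} = \text{True}
\lnot ((x3 \leftrightarrow x6) \leftrightarrow x6) = \lnot \text{True} = \text{False}
x5 \leftrightarrow \lnot ((x3 \leftrightarrow x6) \leftrightarrow x6) = \text{True} \leftrightarrow \text{False} = \text{False}
(x5 \leftrightarrow \lnot ((x3 \leftrightarrow x6) \leftrightarrow x6)) \oplus x5 = \text{False} \oplus \text{True} = \text{True}
(x4 \lor x6) \lor ((x5 \leftrightarrow \lnot ((x3 \leftrightarrow x6) \leftrightarrow x6)) \oplus x5) = \text{True} \lor \text{True} = \text{True}
\lnot \lnot (x4 \oplus x3) \land ((x4 \lor x6) \lor ((x5 \leftrightarrow \lnot ((x3 \leftrightarrow x6) \leftrightarrow x6)) \oplus x5)) = \text{False} \land \text{True} = \text{False}
(((x1 \to (x2 \land (x5 \oplus x2))) \oplus x3) \leftrightarrow (\lnot (x1 \oplus x5) \to (x4 \land x2))) \leftrightarrow (\lnot \lnot (x4 \oplus x3) \land ((x4 \lor x6) \lor ((x5 \leftrightarrow \lnot ((x3 \leftrightarrow x6) \leftrightarrow x6)) \oplus x5))) = \text{False} \leftrightarrow \text{False} = \text{True}

\text{True}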